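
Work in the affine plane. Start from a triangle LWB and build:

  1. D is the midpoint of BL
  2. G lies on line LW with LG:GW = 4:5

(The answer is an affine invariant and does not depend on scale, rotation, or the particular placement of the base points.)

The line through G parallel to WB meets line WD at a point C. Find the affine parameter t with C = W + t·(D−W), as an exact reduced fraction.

Assign L = (0, 0), W = (1, 0), B = (0, 1) — the answer is frame-independent, so this choice is without loss of generality.
1. D is the midpoint of BL ⇒ D = (0, 1/2)
2. G lies on line LW with LG:GW = 4:5 ⇒ G = (4/9, 0)
through G parallel to WB: direction (-1, 1); meets WD at C = (-1/9, 5/9)
C = W + t·(D−W) with t = 10/9

t = 10/9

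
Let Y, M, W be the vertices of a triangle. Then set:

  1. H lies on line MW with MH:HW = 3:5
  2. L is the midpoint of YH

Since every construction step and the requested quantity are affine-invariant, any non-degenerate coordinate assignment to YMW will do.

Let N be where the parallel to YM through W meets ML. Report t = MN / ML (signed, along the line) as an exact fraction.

t = 16/3

Choose coordinates Y = (0, 0), M = (1, 0), W = (0, 1).
1. H lies on line MW with MH:HW = 3:5 ⇒ H = (5/8, 3/8)
2. L is the midpoint of YH ⇒ L = (5/16, 3/16)
through W parallel to YM: direction (1, 0); meets ML at N = (-8/3, 1)
N = M + t·(L−M) with t = 16/3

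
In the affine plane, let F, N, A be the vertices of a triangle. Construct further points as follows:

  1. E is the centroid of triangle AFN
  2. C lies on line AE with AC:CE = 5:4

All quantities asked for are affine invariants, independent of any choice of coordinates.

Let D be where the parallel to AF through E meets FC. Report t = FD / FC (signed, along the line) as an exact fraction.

t = 9/5

Choose coordinates F = (0, 0), N = (1, 0), A = (0, 1).
1. E is the centroid of triangle AFN ⇒ E = (1/3, 1/3)
2. C lies on line AE with AC:CE = 5:4 ⇒ C = (5/27, 17/27)
through E parallel to AF: direction (0, -1); meets FC at D = (1/3, 17/15)
D = F + t·(C−F) with t = 9/5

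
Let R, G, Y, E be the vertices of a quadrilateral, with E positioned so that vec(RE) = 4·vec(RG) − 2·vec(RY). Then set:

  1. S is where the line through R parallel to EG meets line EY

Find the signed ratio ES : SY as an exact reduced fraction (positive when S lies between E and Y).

ES:SY = -2/3

Choose coordinates R = (0, 0), G = (1, 0), Y = (0, 1), E = (4, -2).
1. S is where the line through R parallel to EG meets line EY ⇒ S = (12, -8)
S = E + t·(Y−E) with t = -2, so ES:SY = t:(1−t) = -2:3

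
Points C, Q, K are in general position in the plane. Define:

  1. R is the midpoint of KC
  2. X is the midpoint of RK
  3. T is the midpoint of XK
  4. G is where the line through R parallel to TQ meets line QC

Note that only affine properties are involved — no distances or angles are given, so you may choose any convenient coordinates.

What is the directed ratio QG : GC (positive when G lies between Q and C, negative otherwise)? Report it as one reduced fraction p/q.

Set C = (0, 0), Q = (1, 0), K = (0, 1); any affine frame gives the same invariant.
1. R is the midpoint of KC ⇒ R = (0, 1/2)
2. X is the midpoint of RK ⇒ X = (0, 3/4)
3. T is the midpoint of XK ⇒ T = (0, 7/8)
4. G is where the line through R parallel to TQ meets line QC ⇒ G = (4/7, 0)
G = Q + t·(C−Q) with t = 3/7, so QG:GC = t:(1−t) = 3/7:4/7

QG:GC = 3/4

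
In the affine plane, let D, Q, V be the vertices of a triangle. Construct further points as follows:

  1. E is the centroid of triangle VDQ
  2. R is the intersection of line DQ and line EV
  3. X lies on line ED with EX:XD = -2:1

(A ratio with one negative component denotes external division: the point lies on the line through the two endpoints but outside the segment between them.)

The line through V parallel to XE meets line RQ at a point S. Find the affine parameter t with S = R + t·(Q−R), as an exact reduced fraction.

t = -3

Set D = (0, 0), Q = (1, 0), V = (0, 1); any affine frame gives the same invariant.
1. E is the centroid of triangle VDQ ⇒ E = (1/3, 1/3)
2. R is the intersection of line DQ and line EV ⇒ R = (1/2, 0)
3. X lies on line ED with EX:XD = -2:1 ⇒ X = (-1/3, -1/3)
through V parallel to XE: direction (2/3, 2/3); meets RQ at S = (-1, 0)
S = R + t·(Q−R) with t = -3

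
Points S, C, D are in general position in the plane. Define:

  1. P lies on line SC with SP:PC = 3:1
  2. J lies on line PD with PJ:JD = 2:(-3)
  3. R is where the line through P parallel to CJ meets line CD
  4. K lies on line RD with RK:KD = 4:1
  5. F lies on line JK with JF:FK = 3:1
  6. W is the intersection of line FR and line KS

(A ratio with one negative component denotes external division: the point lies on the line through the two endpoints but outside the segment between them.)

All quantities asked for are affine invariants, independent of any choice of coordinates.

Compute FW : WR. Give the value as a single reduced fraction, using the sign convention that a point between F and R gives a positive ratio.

FW:WR = -67/32

Choose coordinates S = (0, 0), C = (1, 0), D = (0, 1).
1. P lies on line SC with SP:PC = 3:1 ⇒ P = (3/4, 0)
2. J lies on line PD with PJ:JD = 2:(-3) ⇒ J = (9/4, -2)
3. R is where the line through P parallel to CJ meets line CD ⇒ R = (1/3, 2/3)
4. K lies on line RD with RK:KD = 4:1 ⇒ K = (1/15, 14/15)
5. F lies on line JK with JF:FK = 3:1 ⇒ F = (49/80, 1/5)
6. W is the intersection of line FR and line KS ⇒ W = (41/525, 82/75)
W = F + t·(R−F) with t = 67/35, so FW:WR = t:(1−t) = 67/35:-32/35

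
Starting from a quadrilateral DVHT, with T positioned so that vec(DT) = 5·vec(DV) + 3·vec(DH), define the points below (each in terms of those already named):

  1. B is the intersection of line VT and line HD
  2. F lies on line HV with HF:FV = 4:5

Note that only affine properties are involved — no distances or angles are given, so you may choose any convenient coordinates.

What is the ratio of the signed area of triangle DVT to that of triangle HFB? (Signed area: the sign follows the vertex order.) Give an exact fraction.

Choose coordinates D = (0, 0), V = (1, 0), H = (0, 1), T = (5, 3).
1. B is the intersection of line VT and line HD ⇒ B = (0, -3/4)
2. F lies on line HV with HF:FV = 4:5 ⇒ F = (4/9, 5/9)
2·[DVT] = 3, 2·[HFB] = -7/9
[DVT]:[HFB] = 3:-7/9 = -27/7

[DVT]:[HFB] = -27/7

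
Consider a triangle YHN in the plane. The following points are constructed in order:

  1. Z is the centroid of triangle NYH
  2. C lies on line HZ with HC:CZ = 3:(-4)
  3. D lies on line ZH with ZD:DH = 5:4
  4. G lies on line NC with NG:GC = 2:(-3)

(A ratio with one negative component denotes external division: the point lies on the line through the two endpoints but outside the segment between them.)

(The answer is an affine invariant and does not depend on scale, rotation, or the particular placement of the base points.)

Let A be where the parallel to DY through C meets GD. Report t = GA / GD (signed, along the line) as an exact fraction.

Choose coordinates Y = (0, 0), H = (1, 0), N = (0, 1).
1. Z is the centroid of triangle NYH ⇒ Z = (1/3, 1/3)
2. C lies on line HZ with HC:CZ = 3:(-4) ⇒ C = (3, -1)
3. D lies on line ZH with ZD:DH = 5:4 ⇒ D = (19/27, 4/27)
4. G lies on line NC with NG:GC = 2:(-3) ⇒ G = (-6, 5)
through C parallel to DY: direction (-19/27, -4/27); meets GD at A = (2624/1071, -1195/1071)
A = G + t·(D−G) with t = 150/119

t = 150/119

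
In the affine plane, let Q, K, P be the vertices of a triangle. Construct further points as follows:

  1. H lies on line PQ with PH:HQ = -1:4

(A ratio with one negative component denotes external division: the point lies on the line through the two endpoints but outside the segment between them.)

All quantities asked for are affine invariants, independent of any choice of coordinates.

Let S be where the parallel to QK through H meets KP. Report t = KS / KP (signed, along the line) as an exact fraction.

t = 4/3

Work in coordinates with Q = (0, 0), K = (1, 0), P = (0, 1).
1. H lies on line PQ with PH:HQ = -1:4 ⇒ H = (0, 4/3)
through H parallel to QK: direction (1, 0); meets KP at S = (-1/3, 4/3)
S = K + t·(P−K) with t = 4/3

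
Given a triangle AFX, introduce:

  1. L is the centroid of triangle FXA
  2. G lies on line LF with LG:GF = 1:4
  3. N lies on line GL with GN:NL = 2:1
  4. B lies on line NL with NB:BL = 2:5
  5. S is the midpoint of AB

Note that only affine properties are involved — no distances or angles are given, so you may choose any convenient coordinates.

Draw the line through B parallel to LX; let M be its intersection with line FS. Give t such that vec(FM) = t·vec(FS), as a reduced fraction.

t = 20/31

Choose coordinates A = (0, 0), F = (1, 0), X = (0, 1).
1. L is the centroid of triangle FXA ⇒ L = (1/3, 1/3)
2. G lies on line LF with LG:GF = 1:4 ⇒ G = (7/15, 4/15)
3. N lies on line GL with GN:NL = 2:1 ⇒ N = (17/45, 14/45)
4. B lies on line NL with NB:BL = 2:5 ⇒ B = (23/63, 20/63)
5. S is the midpoint of AB ⇒ S = (23/126, 10/63)
through B parallel to LX: direction (-1/3, 2/3); meets FS at M = (923/1953, 200/1953)
M = F + t·(S−F) with t = 20/31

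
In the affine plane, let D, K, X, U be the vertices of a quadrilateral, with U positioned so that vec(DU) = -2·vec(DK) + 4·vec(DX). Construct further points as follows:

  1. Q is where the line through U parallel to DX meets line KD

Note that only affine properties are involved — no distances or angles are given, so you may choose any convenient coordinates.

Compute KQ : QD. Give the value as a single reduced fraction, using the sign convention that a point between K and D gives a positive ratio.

KQ:QD = -3/2

Choose coordinates D = (0, 0), K = (1, 0), X = (0, 1), U = (-2, 4).
1. Q is where the line through U parallel to DX meets line KD ⇒ Q = (-2, 0)
Q = K + t·(D−K) with t = 3, so KQ:QD = t:(1−t) = 3:-2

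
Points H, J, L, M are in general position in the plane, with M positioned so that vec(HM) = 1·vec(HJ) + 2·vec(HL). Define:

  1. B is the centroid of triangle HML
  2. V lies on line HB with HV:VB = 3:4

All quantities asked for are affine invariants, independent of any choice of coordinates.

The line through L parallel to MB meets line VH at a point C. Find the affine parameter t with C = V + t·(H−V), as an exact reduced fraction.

t = -11/3

Work in coordinates with H = (0, 0), J = (1, 0), L = (0, 1), M = (1, 2).
1. B is the centroid of triangle HML ⇒ B = (1/3, 1)
2. V lies on line HB with HV:VB = 3:4 ⇒ V = (1/7, 3/7)
through L parallel to MB: direction (-2/3, -1); meets VH at C = (2/3, 2)
C = V + t·(H−V) with t = -11/3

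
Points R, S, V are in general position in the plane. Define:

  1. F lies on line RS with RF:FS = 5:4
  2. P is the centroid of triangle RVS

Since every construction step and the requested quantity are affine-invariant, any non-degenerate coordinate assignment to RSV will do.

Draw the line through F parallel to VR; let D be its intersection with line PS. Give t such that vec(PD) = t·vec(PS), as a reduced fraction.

t = 1/3

Assign R = (0, 0), S = (1, 0), V = (0, 1) — the answer is frame-independent, so this choice is without loss of generality.
1. F lies on line RS with RF:FS = 5:4 ⇒ F = (5/9, 0)
2. P is the centroid of triangle RVS ⇒ P = (1/3, 1/3)
through F parallel to VR: direction (0, -1); meets PS at D = (5/9, 2/9)
D = P + t·(S−P) with t = 1/3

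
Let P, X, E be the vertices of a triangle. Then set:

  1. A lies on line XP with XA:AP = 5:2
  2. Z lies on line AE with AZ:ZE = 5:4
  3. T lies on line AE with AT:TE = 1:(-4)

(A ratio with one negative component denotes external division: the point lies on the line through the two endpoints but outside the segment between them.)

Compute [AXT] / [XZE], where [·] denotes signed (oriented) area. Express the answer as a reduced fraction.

[AXT]:[XZE] = 3/4

Set P = (0, 0), X = (1, 0), E = (0, 1); any affine frame gives the same invariant.
1. A lies on line XP with XA:AP = 5:2 ⇒ A = (2/7, 0)
2. Z lies on line AE with AZ:ZE = 5:4 ⇒ Z = (8/63, 5/9)
3. T lies on line AE with AT:TE = 1:(-4) ⇒ T = (8/21, -1/3)
2·[AXT] = -5/21, 2·[XZE] = -20/63
[AXT]:[XZE] = -5/21:-20/63 = 3/4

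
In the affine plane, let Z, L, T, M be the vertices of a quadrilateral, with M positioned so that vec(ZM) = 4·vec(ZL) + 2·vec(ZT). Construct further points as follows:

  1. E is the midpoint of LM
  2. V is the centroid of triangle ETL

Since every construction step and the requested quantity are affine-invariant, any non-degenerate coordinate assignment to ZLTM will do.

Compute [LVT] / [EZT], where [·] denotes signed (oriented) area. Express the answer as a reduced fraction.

[LVT]:[EZT] = -1/3

Work in coordinates with Z = (0, 0), L = (1, 0), T = (0, 1), M = (4, 2).
1. E is the midpoint of LM ⇒ E = (5/2, 1)
2. V is the centroid of triangle ETL ⇒ V = (7/6, 2/3)
2·[LVT] = 5/6, 2·[EZT] = -5/2
[LVT]:[EZT] = 5/6:-5/2 = -1/3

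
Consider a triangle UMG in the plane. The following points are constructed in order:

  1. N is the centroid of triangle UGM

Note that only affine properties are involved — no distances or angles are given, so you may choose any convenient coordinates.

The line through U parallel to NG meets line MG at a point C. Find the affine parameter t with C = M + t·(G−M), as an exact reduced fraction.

Work in coordinates with U = (0, 0), M = (1, 0), G = (0, 1).
1. N is the centroid of triangle UGM ⇒ N = (1/3, 1/3)
through U parallel to NG: direction (-1/3, 2/3); meets MG at C = (-1, 2)
C = M + t·(G−M) with t = 2

t = 2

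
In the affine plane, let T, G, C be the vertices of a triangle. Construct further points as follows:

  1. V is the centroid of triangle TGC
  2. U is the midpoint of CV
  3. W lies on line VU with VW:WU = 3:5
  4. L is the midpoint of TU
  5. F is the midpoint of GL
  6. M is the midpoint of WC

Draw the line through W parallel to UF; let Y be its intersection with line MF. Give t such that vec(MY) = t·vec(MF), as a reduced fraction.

Choose coordinates T = (0, 0), G = (1, 0), C = (0, 1).
1. V is the centroid of triangle TGC ⇒ V = (1/3, 1/3)
2. U is the midpoint of CV ⇒ U = (1/6, 2/3)
3. W lies on line VU with VW:WU = 3:5 ⇒ W = (13/48, 11/24)
4. L is the midpoint of TU ⇒ L = (1/12, 1/3)
5. F is the midpoint of GL ⇒ F = (13/24, 1/6)
6. M is the midpoint of WC ⇒ M = (13/96, 35/48)
through W parallel to UF: direction (3/8, -1/2); meets MF at Y = (91/48, -41/24)
Y = M + t·(F−M) with t = 13/3

t = 13/3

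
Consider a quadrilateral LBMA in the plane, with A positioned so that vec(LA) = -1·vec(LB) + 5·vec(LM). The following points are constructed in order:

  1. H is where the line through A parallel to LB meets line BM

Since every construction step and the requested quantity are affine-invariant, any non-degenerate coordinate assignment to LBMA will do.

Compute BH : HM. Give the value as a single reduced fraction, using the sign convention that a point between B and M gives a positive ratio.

Set L = (0, 0), B = (1, 0), M = (0, 1), A = (-1, 5); any affine frame gives the same invariant.
1. H is where the line through A parallel to LB meets line BM ⇒ H = (-4, 5)
H = B + t·(M−B) with t = 5, so BH:HM = t:(1−t) = 5:-4

BH:HM = -5/4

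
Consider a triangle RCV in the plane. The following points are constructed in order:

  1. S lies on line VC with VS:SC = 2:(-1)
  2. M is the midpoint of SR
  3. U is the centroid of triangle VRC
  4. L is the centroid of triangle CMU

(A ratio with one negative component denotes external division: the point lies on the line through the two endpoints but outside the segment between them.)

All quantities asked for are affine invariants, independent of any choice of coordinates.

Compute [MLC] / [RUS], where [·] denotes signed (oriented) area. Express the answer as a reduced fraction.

[MLC]:[RUS] = 1/9

Set R = (0, 0), C = (1, 0), V = (0, 1); any affine frame gives the same invariant.
1. S lies on line VC with VS:SC = 2:(-1) ⇒ S = (2, -1)
2. M is the midpoint of SR ⇒ M = (1, -1/2)
3. U is the centroid of triangle VRC ⇒ U = (1/3, 1/3)
4. L is the centroid of triangle CMU ⇒ L = (7/9, -1/18)
2·[MLC] = -1/9, 2·[RUS] = -1
[MLC]:[RUS] = -1/9:-1 = 1/9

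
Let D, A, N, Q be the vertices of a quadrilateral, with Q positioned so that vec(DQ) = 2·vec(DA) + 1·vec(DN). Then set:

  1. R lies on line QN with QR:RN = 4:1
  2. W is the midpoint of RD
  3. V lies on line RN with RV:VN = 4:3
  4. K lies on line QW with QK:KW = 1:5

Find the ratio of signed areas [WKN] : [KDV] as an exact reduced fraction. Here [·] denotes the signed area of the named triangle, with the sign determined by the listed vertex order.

Work in coordinates with D = (0, 0), A = (1, 0), N = (0, 1), Q = (2, 1).
1. R lies on line QN with QR:RN = 4:1 ⇒ R = (2/5, 1)
2. W is the midpoint of RD ⇒ W = (1/5, 1/2)
3. V lies on line RN with RV:VN = 4:3 ⇒ V = (6/35, 1)
4. K lies on line QW with QK:KW = 1:5 ⇒ K = (17/10, 11/12)
2·[WKN] = 5/6, 2·[KDV] = -54/35
[WKN]:[KDV] = 5/6:-54/35 = -175/324

[WKN]:[KDV] = -175/324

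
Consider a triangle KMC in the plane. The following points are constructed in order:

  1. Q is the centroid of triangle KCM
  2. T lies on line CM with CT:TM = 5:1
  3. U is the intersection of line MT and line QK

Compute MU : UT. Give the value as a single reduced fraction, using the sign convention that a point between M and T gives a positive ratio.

MU:UT = -3/2

Set K = (0, 0), M = (1, 0), C = (0, 1); any affine frame gives the same invariant.
1. Q is the centroid of triangle KCM ⇒ Q = (1/3, 1/3)
2. T lies on line CM with CT:TM = 5:1 ⇒ T = (5/6, 1/6)
3. U is the intersection of line MT and line QK ⇒ U = (1/2, 1/2)
U = M + t·(T−M) with t = 3, so MU:UT = t:(1−t) = 3:-2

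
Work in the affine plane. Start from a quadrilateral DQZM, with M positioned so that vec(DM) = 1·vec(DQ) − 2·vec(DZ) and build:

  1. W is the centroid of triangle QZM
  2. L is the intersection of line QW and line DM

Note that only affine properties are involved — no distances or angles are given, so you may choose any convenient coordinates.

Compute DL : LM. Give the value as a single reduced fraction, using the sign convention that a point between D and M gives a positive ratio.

DL:LM = 1/2

Choose coordinates D = (0, 0), Q = (1, 0), Z = (0, 1), M = (1, -2).
1. W is the centroid of triangle QZM ⇒ W = (2/3, -1/3)
2. L is the intersection of line QW and line DM ⇒ L = (1/3, -2/3)
L = D + t·(M−D) with t = 1/3, so DL:LM = t:(1−t) = 1/3:2/3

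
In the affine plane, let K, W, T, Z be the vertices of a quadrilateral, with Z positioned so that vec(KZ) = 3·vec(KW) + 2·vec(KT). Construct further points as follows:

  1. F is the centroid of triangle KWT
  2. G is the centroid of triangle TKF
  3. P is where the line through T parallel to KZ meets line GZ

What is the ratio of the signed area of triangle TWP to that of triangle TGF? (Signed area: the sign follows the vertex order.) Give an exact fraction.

Set K = (0, 0), W = (1, 0), T = (0, 1), Z = (3, 2); any affine frame gives the same invariant.
1. F is the centroid of triangle KWT ⇒ F = (1/3, 1/3)
2. G is the centroid of triangle TKF ⇒ G = (1/9, 4/9)
3. P is where the line through T parallel to KZ meets line GZ ⇒ P = (-24/5, -11/5)
2·[TWP] = -8, 2·[TGF] = 1/9
[TWP]:[TGF] = -8:1/9 = -72

[TWP]:[TGF] = -72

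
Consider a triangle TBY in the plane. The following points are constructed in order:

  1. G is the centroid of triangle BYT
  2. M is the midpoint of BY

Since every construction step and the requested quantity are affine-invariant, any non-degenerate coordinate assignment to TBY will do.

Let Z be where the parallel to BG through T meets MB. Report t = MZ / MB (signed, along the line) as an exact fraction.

t = 3

Work in coordinates with T = (0, 0), B = (1, 0), Y = (0, 1).
1. G is the centroid of triangle BYT ⇒ G = (1/3, 1/3)
2. M is the midpoint of BY ⇒ M = (1/2, 1/2)
through T parallel to BG: direction (-2/3, 1/3); meets MB at Z = (2, -1)
Z = M + t·(B−M) with t = 3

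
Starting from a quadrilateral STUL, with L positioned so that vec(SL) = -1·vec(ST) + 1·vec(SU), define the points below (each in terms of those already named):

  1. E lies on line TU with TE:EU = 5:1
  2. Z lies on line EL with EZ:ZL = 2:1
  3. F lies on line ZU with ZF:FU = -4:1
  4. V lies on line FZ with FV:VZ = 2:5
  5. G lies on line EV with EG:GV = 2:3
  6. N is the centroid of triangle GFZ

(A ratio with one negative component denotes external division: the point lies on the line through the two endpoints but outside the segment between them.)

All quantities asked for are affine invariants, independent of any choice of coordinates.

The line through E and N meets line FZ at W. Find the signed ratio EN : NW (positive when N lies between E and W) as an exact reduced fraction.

Choose coordinates S = (0, 0), T = (1, 0), U = (0, 1), L = (-1, 1).
1. E lies on line TU with TE:EU = 5:1 ⇒ E = (1/6, 5/6)
2. Z lies on line EL with EZ:ZL = 2:1 ⇒ Z = (-11/18, 17/18)
3. F lies on line ZU with ZF:FU = -4:1 ⇒ F = (11/54, 55/54)
4. V lies on line FZ with FV:VZ = 2:5 ⇒ V = (-11/378, 377/378)
5. G lies on line EV with EG:GV = 2:3 ⇒ G = (167/1890, 1699/1890)
6. N is the centroid of triangle GFZ ⇒ N = (-67/630, 601/630)
line EN meets FZ at W = (-11/63, 62/63)
N = E + t·(W−E) with t = 4/5, so EN:NW = 4/5:1/5

EN:NW = 4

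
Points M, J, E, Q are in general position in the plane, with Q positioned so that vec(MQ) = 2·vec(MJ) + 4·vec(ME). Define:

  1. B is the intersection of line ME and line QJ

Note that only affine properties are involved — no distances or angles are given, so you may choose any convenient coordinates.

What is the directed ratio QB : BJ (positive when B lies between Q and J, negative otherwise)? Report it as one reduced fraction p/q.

QB:BJ = -2

Assign M = (0, 0), J = (1, 0), E = (0, 1), Q = (2, 4) — the answer is frame-independent, so this choice is without loss of generality.
1. B is the intersection of line ME and line QJ ⇒ B = (0, -4)
B = Q + t·(J−Q) with t = 2, so QB:BJ = t:(1−t) = 2:-1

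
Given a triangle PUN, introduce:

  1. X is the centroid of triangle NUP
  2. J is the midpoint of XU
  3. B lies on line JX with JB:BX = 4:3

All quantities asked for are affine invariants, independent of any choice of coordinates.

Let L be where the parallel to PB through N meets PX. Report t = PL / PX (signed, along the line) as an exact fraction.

Work in coordinates with P = (0, 0), U = (1, 0), N = (0, 1).
1. X is the centroid of triangle NUP ⇒ X = (1/3, 1/3)
2. J is the midpoint of XU ⇒ J = (2/3, 1/6)
3. B lies on line JX with JB:BX = 4:3 ⇒ B = (10/21, 11/42)
through N parallel to PB: direction (10/21, 11/42); meets PX at L = (20/9, 20/9)
L = P + t·(X−P) with t = 20/3

t = 20/3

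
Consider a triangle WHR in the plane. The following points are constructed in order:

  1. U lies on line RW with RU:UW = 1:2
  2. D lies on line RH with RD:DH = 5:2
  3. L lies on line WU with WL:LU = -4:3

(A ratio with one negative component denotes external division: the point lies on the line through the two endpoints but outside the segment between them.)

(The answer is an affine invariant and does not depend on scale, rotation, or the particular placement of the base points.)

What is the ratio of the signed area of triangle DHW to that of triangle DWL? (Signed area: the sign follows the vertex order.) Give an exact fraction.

[DHW]:[DWL] = 3/20

Work in coordinates with W = (0, 0), H = (1, 0), R = (0, 1).
1. U lies on line RW with RU:UW = 1:2 ⇒ U = (0, 2/3)
2. D lies on line RH with RD:DH = 5:2 ⇒ D = (5/7, 2/7)
3. L lies on line WU with WL:LU = -4:3 ⇒ L = (0, 8/3)
2·[DHW] = -2/7, 2·[DWL] = -40/21
[DHW]:[DWL] = -2/7:-40/21 = 3/20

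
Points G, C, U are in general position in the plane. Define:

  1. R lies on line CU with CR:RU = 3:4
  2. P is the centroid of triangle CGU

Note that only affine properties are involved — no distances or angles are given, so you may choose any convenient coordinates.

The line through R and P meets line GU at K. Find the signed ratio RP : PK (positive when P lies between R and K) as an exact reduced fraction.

Set G = (0, 0), C = (1, 0), U = (0, 1); any affine frame gives the same invariant.
1. R lies on line CU with CR:RU = 3:4 ⇒ R = (4/7, 3/7)
2. P is the centroid of triangle CGU ⇒ P = (1/3, 1/3)
line RP meets GU at K = (0, 1/5)
P = R + t·(K−R) with t = 5/12, so RP:PK = 5/12:7/12

RP:PK = 5/7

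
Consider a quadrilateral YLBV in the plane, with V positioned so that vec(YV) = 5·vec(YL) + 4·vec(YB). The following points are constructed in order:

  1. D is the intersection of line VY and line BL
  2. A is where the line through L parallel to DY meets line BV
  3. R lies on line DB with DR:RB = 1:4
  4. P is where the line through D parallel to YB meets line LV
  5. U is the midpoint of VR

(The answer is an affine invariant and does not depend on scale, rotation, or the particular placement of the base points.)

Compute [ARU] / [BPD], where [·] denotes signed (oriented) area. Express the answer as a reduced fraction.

[ARU]:[BPD] = -72/25

Choose coordinates Y = (0, 0), L = (1, 0), B = (0, 1), V = (5, 4).
1. D is the intersection of line VY and line BL ⇒ D = (5/9, 4/9)
2. A is where the line through L parallel to DY meets line BV ⇒ A = (9, 32/5)
3. R lies on line DB with DR:RB = 1:4 ⇒ R = (4/9, 5/9)
4. P is where the line through D parallel to YB meets line LV ⇒ P = (5/9, -4/9)
5. U is the midpoint of VR ⇒ U = (49/18, 41/18)
2·[ARU] = -64/45, 2·[BPD] = 40/81
[ARU]:[BPD] = -64/45:40/81 = -72/25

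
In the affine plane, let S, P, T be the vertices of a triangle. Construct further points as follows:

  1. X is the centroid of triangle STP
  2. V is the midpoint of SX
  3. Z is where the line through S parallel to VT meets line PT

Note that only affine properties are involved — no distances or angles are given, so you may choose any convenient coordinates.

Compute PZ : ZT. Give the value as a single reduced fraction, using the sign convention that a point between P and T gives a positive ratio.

Work in coordinates with S = (0, 0), P = (1, 0), T = (0, 1).
1. X is the centroid of triangle STP ⇒ X = (1/3, 1/3)
2. V is the midpoint of SX ⇒ V = (1/6, 1/6)
3. Z is where the line through S parallel to VT meets line PT ⇒ Z = (-1/4, 5/4)
Z = P + t·(T−P) with t = 5/4, so PZ:ZT = t:(1−t) = 5/4:-1/4

PZ:ZT = -5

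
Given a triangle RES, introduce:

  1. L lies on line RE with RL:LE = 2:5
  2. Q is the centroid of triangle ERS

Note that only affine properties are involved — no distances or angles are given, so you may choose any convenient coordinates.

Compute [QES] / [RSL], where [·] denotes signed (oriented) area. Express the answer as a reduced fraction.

[QES]:[RSL] = -7/6

Set R = (0, 0), E = (1, 0), S = (0, 1); any affine frame gives the same invariant.
1. L lies on line RE with RL:LE = 2:5 ⇒ L = (2/7, 0)
2. Q is the centroid of triangle ERS ⇒ Q = (1/3, 1/3)
2·[QES] = 1/3, 2·[RSL] = -2/7
[QES]:[RSL] = 1/3:-2/7 = -7/6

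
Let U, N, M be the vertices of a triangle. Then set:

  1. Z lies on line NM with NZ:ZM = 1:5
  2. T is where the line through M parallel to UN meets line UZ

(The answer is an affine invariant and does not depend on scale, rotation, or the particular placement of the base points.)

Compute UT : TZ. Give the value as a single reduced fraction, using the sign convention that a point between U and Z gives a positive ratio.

UT:TZ = -6/5

Assign U = (0, 0), N = (1, 0), M = (0, 1) — the answer is frame-independent, so this choice is without loss of generality.
1. Z lies on line NM with NZ:ZM = 1:5 ⇒ Z = (5/6, 1/6)
2. T is where the line through M parallel to UN meets line UZ ⇒ T = (5, 1)
T = U + t·(Z−U) with t = 6, so UT:TZ = t:(1−t) = 6:-5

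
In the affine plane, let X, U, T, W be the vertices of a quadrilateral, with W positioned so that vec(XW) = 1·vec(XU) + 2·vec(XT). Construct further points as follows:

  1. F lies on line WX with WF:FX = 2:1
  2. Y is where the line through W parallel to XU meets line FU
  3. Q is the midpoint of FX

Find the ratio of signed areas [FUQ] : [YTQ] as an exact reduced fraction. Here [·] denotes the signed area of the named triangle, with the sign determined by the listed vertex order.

[FUQ]:[YTQ] = 2/3

Choose coordinates X = (0, 0), U = (1, 0), T = (0, 1), W = (1, 2).
1. F lies on line WX with WF:FX = 2:1 ⇒ F = (1/3, 2/3)
2. Y is where the line through W parallel to XU meets line FU ⇒ Y = (-1, 2)
3. Q is the midpoint of FX ⇒ Q = (1/6, 1/3)
2·[FUQ] = -1/3, 2·[YTQ] = -1/2
[FUQ]:[YTQ] = -1/3:-1/2 = 2/3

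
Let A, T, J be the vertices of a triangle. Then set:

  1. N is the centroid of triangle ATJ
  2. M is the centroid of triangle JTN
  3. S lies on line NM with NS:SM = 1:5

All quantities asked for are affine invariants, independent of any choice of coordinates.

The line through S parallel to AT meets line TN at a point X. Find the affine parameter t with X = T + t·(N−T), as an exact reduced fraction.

Work in coordinates with A = (0, 0), T = (1, 0), J = (0, 1).
1. N is the centroid of triangle ATJ ⇒ N = (1/3, 1/3)
2. M is the centroid of triangle JTN ⇒ M = (4/9, 4/9)
3. S lies on line NM with NS:SM = 1:5 ⇒ S = (19/54, 19/54)
through S parallel to AT: direction (1, 0); meets TN at X = (8/27, 19/54)
X = T + t·(N−T) with t = 19/18

t = 19/18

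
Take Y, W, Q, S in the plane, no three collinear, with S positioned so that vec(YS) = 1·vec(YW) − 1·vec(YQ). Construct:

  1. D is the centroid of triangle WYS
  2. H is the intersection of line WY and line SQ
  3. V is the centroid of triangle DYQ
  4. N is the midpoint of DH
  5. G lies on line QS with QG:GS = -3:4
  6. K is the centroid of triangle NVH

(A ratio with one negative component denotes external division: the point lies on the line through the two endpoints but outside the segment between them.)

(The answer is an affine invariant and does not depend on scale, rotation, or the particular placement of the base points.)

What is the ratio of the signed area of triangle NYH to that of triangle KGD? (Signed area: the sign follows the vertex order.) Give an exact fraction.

Work in coordinates with Y = (0, 0), W = (1, 0), Q = (0, 1), S = (1, -1).
1. D is the centroid of triangle WYS ⇒ D = (2/3, -1/3)
2. H is the intersection of line WY and line SQ ⇒ H = (1/2, 0)
3. V is the centroid of triangle DYQ ⇒ V = (2/9, 2/9)
4. N is the midpoint of DH ⇒ N = (7/12, -1/6)
5. G lies on line QS with QG:GS = -3:4 ⇒ G = (-3, 7)
6. K is the centroid of triangle NVH ⇒ K = (47/108, 1/54)
2·[NYH] = -1/12, 2·[KGD] = -11/27
[NYH]:[KGD] = -1/12:-11/27 = 9/44

[NYH]:[KGD] = 9/44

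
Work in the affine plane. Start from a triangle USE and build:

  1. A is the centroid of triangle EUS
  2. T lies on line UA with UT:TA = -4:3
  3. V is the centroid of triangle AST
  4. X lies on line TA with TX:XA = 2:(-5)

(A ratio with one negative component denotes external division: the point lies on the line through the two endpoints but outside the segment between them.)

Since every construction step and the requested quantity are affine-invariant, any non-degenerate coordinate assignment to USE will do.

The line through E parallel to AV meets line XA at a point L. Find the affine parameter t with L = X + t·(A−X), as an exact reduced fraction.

t = 1/5

Work in coordinates with U = (0, 0), S = (1, 0), E = (0, 1).
1. A is the centroid of triangle EUS ⇒ A = (1/3, 1/3)
2. T lies on line UA with UT:TA = -4:3 ⇒ T = (4/3, 4/3)
3. V is the centroid of triangle AST ⇒ V = (8/9, 5/9)
4. X lies on line TA with TX:XA = 2:(-5) ⇒ X = (2, 2)
through E parallel to AV: direction (5/9, 2/9); meets XA at L = (5/3, 5/3)
L = X + t·(A−X) with t = 1/5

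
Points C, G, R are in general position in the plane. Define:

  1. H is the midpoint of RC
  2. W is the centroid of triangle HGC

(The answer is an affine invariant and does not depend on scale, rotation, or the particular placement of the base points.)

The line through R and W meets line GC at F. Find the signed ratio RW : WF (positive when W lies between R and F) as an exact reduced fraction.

RW:WF = 5

Set C = (0, 0), G = (1, 0), R = (0, 1); any affine frame gives the same invariant.
1. H is the midpoint of RC ⇒ H = (0, 1/2)
2. W is the centroid of triangle HGC ⇒ W = (1/3, 1/6)
line RW meets GC at F = (2/5, 0)
W = R + t·(F−R) with t = 5/6, so RW:WF = 5/6:1/6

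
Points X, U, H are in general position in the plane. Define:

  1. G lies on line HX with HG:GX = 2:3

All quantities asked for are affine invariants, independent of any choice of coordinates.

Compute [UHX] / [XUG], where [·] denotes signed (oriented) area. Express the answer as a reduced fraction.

[UHX]:[XUG] = 5/3

Assign X = (0, 0), U = (1, 0), H = (0, 1) — the answer is frame-independent, so this choice is without loss of generality.
1. G lies on line HX with HG:GX = 2:3 ⇒ G = (0, 3/5)
2·[UHX] = 1, 2·[XUG] = 3/5
[UHX]:[XUG] = 1:3/5 = 5/3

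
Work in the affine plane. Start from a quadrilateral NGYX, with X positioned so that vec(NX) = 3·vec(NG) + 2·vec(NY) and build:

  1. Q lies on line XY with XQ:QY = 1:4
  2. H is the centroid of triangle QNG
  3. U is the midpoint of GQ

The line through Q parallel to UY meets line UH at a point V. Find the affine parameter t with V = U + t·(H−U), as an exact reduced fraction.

t = -48/17

Choose coordinates N = (0, 0), G = (1, 0), Y = (0, 1), X = (3, 2).
1. Q lies on line XY with XQ:QY = 1:4 ⇒ Q = (12/5, 9/5)
2. H is the centroid of triangle QNG ⇒ H = (17/15, 3/5)
3. U is the midpoint of GQ ⇒ U = (17/10, 9/10)
through Q parallel to UY: direction (-17/10, 1/10); meets UH at V = (33/10, 297/170)
V = U + t·(H−U) with t = -48/17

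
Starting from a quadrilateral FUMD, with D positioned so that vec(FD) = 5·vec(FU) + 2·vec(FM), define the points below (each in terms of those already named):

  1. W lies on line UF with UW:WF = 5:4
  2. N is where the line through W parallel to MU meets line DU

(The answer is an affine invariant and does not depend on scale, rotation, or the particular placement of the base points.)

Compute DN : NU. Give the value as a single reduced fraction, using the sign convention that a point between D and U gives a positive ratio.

DN:NU = -59/5

Choose coordinates F = (0, 0), U = (1, 0), M = (0, 1), D = (5, 2).
1. W lies on line UF with UW:WF = 5:4 ⇒ W = (4/9, 0)
2. N is where the line through W parallel to MU meets line DU ⇒ N = (17/27, -5/27)
N = D + t·(U−D) with t = 59/54, so DN:NU = t:(1−t) = 59/54:-5/54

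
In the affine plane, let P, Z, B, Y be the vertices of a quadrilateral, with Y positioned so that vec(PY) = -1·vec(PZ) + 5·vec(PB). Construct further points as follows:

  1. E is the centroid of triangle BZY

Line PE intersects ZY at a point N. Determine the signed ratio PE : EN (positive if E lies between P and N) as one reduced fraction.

PE:EN = 4

Assign P = (0, 0), Z = (1, 0), B = (0, 1), Y = (-1, 5) — the answer is frame-independent, so this choice is without loss of generality.
1. E is the centroid of triangle BZY ⇒ E = (0, 2)
line PE meets ZY at N = (0, 5/2)
E = P + t·(N−P) with t = 4/5, so PE:EN = 4/5:1/5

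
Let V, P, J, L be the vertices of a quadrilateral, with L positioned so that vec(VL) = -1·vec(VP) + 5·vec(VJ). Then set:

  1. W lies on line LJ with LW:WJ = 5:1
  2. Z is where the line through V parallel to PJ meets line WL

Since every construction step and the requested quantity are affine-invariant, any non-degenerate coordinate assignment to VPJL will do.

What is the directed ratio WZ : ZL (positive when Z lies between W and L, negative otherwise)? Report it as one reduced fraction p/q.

Choose coordinates V = (0, 0), P = (1, 0), J = (0, 1), L = (-1, 5).
1. W lies on line LJ with LW:WJ = 5:1 ⇒ W = (-1/6, 5/3)
2. Z is where the line through V parallel to PJ meets line WL ⇒ Z = (1/3, -1/3)
Z = W + t·(L−W) with t = -3/5, so WZ:ZL = t:(1−t) = -3/5:8/5

WZ:ZL = -3/8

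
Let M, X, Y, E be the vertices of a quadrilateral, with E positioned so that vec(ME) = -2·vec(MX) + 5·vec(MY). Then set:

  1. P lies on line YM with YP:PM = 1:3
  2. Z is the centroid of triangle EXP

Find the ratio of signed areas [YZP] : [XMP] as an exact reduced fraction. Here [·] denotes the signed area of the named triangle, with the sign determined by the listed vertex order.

[YZP]:[XMP] = -1/9

Choose coordinates M = (0, 0), X = (1, 0), Y = (0, 1), E = (-2, 5).
1. P lies on line YM with YP:PM = 1:3 ⇒ P = (0, 3/4)
2. Z is the centroid of triangle EXP ⇒ Z = (-1/3, 23/12)
2·[YZP] = 1/12, 2·[XMP] = -3/4
[YZP]:[XMP] = 1/12:-3/4 = -1/9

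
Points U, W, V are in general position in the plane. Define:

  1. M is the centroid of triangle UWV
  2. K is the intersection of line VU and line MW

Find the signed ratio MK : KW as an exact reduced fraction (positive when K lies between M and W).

MK:KW = -1/3

Set U = (0, 0), W = (1, 0), V = (0, 1); any affine frame gives the same invariant.
1. M is the centroid of triangle UWV ⇒ M = (1/3, 1/3)
2. K is the intersection of line VU and line MW ⇒ K = (0, 1/2)
K = M + t·(W−M) with t = -1/2, so MK:KW = t:(1−t) = -1/2:3/2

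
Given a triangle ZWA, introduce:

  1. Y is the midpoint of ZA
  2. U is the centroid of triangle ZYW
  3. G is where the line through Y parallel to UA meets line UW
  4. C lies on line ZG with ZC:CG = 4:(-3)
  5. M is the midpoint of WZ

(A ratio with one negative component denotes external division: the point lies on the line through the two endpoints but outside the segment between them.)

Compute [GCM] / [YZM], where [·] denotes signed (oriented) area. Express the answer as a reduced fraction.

Work in coordinates with Z = (0, 0), W = (1, 0), A = (0, 1).
1. Y is the midpoint of ZA ⇒ Y = (0, 1/2)
2. U is the centroid of triangle ZYW ⇒ U = (1/3, 1/6)
3. G is where the line through Y parallel to UA meets line UW ⇒ G = (1/9, 2/9)
4. C lies on line ZG with ZC:CG = 4:(-3) ⇒ C = (4/9, 8/9)
5. M is the midpoint of WZ ⇒ M = (1/2, 0)
2·[GCM] = -1/3, 2·[YZM] = 1/4
[GCM]:[YZM] = -1/3:1/4 = -4/3

[GCM]:[YZM] = -4/3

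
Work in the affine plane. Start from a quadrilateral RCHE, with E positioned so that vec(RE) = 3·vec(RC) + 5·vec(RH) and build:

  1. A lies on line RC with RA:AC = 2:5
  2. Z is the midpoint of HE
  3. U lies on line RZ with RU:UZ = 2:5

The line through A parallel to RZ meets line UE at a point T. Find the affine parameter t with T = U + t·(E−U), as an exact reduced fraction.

Set R = (0, 0), C = (1, 0), H = (0, 1), E = (3, 5); any affine frame gives the same invariant.
1. A lies on line RC with RA:AC = 2:5 ⇒ A = (2/7, 0)
2. Z is the midpoint of HE ⇒ Z = (3/2, 3)
3. U lies on line RZ with RU:UZ = 2:5 ⇒ U = (3/7, 6/7)
through A parallel to RZ: direction (3/2, 3); meets UE at T = (93/49, 158/49)
T = U + t·(E−U) with t = 4/7

t = 4/7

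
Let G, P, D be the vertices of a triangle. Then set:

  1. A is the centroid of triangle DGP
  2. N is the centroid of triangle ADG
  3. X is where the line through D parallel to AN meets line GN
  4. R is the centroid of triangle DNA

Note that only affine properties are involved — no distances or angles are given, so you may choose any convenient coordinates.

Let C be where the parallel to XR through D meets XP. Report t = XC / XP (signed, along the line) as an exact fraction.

t = -1/4

Assign G = (0, 0), P = (1, 0), D = (0, 1) — the answer is frame-independent, so this choice is without loss of generality.
1. A is the centroid of triangle DGP ⇒ A = (1/3, 1/3)
2. N is the centroid of triangle ADG ⇒ N = (1/9, 4/9)
3. X is where the line through D parallel to AN meets line GN ⇒ X = (2/9, 8/9)
4. R is the centroid of triangle DNA ⇒ R = (4/27, 16/27)
through D parallel to XR: direction (-2/27, -8/27); meets XP at C = (1/36, 10/9)
C = X + t·(P−X) with t = -1/4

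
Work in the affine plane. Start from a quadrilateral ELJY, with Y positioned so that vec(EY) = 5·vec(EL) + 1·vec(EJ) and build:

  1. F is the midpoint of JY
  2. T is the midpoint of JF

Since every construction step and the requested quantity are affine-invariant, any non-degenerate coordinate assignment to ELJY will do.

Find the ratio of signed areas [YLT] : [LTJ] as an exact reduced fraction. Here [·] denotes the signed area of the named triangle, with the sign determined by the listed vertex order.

[YLT]:[LTJ] = -3

Work in coordinates with E = (0, 0), L = (1, 0), J = (0, 1), Y = (5, 1).
1. F is the midpoint of JY ⇒ F = (5/2, 1)
2. T is the midpoint of JF ⇒ T = (5/4, 1)
2·[YLT] = -15/4, 2·[LTJ] = 5/4
[YLT]:[LTJ] = -15/4:5/4 = -3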